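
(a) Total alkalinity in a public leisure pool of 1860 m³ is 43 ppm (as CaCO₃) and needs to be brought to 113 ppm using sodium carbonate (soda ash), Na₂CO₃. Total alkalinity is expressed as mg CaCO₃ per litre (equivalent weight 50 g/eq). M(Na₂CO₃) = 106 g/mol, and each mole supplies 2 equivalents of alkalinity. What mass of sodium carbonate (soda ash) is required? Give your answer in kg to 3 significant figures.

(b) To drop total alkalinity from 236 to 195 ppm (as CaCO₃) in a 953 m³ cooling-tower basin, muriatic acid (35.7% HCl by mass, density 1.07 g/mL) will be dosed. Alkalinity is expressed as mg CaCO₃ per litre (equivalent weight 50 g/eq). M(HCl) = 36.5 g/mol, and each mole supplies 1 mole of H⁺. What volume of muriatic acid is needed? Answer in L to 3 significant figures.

(a) Volume: 1860 m³ = 1,860,000 L.
(a) Alkalinity to add: (113 − 43) = 70 mg/L as CaCO₃ × 1,860,000 L = 130,200 g as CaCO₃.
(a) Equivalents: 130,200 g ÷ 50 g/eq = 2604 eq.
(a) Each mole of Na₂CO₃ supplies 2 eq, so 2604 / 2 = 1302 mol.
(a) Mass: 1302 mol × 106 g/mol = 138,000 g.

(b) Volume: 953 m³ = 953,000 L.
(b) Alkalinity to neutralize: (236 − 195) = 41 mg/L as CaCO₃ × 953,000 L = 39,070 g as CaCO₃.
(b) Equivalents of H⁺ required: 39,070 ÷ 50 g/eq = 781.5 eq = 781.5 mol HCl.
(b) Mass of HCl: 781.5 × 36.5 = 28,520 g.
(b) Mass of 35.7% solution: 28,520 / 0.357 = 79,900 g.
(b) Volume: 79,900 g ÷ 1.07 g/mL = 74,670 mL.

(a) 138 kg; (b) 74.7 L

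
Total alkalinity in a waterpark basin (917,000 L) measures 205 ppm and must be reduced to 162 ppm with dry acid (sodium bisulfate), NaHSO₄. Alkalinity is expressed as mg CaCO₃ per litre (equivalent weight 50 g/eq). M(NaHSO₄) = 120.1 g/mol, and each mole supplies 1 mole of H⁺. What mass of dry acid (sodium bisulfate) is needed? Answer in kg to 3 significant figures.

94.7 kg

Alkalinity to neutralize: (205 − 162) = 43 mg/L as CaCO₃ × 917,000 L = 39,430 g as CaCO₃.
Equivalents of H⁺ required: 39,430 ÷ 50 g/eq = 788.6 eq = 788.6 mol NaHSO₄.
Mass of NaHSO₄: 788.6 × 120.1 = 94,710 g.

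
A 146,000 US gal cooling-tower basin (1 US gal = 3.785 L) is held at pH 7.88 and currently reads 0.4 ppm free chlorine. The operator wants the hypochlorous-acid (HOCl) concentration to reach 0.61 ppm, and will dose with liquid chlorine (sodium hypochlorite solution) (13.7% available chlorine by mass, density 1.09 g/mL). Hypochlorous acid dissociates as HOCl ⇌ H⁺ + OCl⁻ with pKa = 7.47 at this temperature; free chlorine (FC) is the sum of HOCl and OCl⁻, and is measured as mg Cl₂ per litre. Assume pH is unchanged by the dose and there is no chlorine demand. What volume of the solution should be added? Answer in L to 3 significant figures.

6.58 L

Volume: 146,000 US gal × 3.785 L/gal = 552,610 L.
[OCl⁻]/[HOCl] = 10^(pH − pKa) = 10^(7.88 − 7.47) = 2.57; fraction as HOCl = 1/(1 + 2.57) = 0.2801.
Free chlorine required for 0.61 ppm HOCl: 0.61 / 0.2801 = 2.178 ppm.
FC to add: 2.178 − 0.4 = 1.778 mg/L as Cl₂.
Cl₂ equivalent: 1.778 mg/L × 552,610 L = 982.5 g.
Product at 13.7% available Cl: 982.5 / 0.137 = 7172 g.
Volume: 7172 g ÷ 1.09 g/mL = 6579 mL.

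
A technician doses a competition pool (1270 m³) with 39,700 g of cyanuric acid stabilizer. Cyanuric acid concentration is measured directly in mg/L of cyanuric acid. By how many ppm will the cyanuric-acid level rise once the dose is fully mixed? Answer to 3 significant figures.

31.3 ppm

Volume: 1270 m³ = 1,270,000 L.
Rise: 39,700 g / 1,270,000 L × 1000 = 31.26 mg/L.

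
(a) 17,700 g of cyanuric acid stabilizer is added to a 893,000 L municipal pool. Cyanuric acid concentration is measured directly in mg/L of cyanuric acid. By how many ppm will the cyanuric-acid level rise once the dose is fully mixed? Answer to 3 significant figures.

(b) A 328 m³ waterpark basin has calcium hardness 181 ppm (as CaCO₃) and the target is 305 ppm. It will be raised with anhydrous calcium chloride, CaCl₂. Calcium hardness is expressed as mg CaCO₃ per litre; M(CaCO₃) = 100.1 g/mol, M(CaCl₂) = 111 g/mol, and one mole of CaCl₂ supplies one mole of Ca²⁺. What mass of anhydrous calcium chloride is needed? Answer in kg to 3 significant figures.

(a) Rise: 17,700 g / 893,000 L × 1000 = 19.82 mg/L.

(b) Volume: 328 m³ = 328,000 L.
(b) Hardness to add: (305 − 181) = 124 mg/L as CaCO₃ × 328,000 L = 40,670 g as CaCO₃.
(b) Moles of Ca²⁺ (1 mol Ca²⁺ ≡ 1 mol CaCO₃): 40,670 / 100.1 g/mol = 406.3 mol.
(b) Mass of CaCl₂: 406.3 × 111 = 45,100 g.

(a) 19.8 ppm; (b) 45.1 kg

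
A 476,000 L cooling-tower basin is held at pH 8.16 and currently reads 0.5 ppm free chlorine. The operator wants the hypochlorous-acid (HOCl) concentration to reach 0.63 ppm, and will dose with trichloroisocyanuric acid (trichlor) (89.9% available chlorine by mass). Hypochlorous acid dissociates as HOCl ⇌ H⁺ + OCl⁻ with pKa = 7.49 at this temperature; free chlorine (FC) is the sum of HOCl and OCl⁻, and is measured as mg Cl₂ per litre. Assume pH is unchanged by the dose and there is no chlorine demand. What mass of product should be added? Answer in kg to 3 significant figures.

1.63 kg

[OCl⁻]/[HOCl] = 10^(pH − pKa) = 10^(8.16 − 7.49) = 4.677; fraction as HOCl = 1/(1 + 4.677) = 0.1761.
Free chlorine required for 0.63 ppm HOCl: 0.63 / 0.1761 = 3.577 ppm.
FC to add: 3.577 − 0.5 = 3.077 mg/L as Cl₂.
Cl₂ equivalent: 3.077 mg/L × 476,000 L = 1465 g.
Product at 89.9% available Cl: 1465 / 0.899 = 1629 g.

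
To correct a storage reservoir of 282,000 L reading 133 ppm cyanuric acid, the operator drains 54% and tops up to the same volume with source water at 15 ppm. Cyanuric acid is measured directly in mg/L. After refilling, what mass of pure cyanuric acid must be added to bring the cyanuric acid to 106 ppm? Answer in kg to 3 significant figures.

10.4 kg

After draining 54% and refilling: 133 × 0.46 + 15 × 0.54 = 69.28 ppm.
Deficit to target: 106 − 69.28 = 36.72 mg/L.
Mass: 36.72 mg/L × 282,000 L = 10,360 g cyanuric acid.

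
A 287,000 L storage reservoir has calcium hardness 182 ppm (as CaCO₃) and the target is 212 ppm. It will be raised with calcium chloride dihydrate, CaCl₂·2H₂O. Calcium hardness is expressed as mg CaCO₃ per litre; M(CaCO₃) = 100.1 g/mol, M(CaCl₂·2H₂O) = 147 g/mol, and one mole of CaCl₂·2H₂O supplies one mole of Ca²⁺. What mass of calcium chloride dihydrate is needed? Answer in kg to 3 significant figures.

12.6 kg

Hardness to add: (212 − 182) = 30 mg/L as CaCO₃ × 287,000 L = 8610 g as CaCO₃.
Moles of Ca²⁺ (1 mol Ca²⁺ ≡ 1 mol CaCO₃): 8610 / 100.1 g/mol = 86.01 mol.
Mass of CaCl₂·2H₂O: 86.01 × 147 = 12,640 g.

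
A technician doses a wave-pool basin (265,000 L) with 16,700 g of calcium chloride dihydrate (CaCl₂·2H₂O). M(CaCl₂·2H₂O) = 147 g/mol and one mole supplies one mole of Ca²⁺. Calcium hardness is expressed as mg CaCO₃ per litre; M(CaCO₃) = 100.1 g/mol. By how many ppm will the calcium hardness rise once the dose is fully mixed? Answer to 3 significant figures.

Moles of Ca²⁺: 16,700 g ÷ 147 g/mol = 113.6 mol.
As CaCO₃: 113.6 mol × 100.1 g/mol = 11,370 g.
Rise: 11,370 g / 265,000 L × 1000 = 42.91 mg/L.

42.9 ppm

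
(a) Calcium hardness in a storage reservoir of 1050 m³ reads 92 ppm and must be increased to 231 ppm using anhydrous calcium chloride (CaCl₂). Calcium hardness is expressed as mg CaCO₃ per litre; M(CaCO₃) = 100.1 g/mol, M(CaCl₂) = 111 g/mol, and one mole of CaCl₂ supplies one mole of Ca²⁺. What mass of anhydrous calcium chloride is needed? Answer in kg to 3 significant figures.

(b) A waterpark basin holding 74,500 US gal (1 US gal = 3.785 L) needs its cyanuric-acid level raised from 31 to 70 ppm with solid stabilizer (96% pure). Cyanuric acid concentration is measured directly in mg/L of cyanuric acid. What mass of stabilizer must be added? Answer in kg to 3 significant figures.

(a) Volume: 1050 m³ = 1,050,000 L.
(a) Hardness to add: (231 − 92) = 139 mg/L as CaCO₃ × 1,050,000 L = 146,000 g as CaCO₃.
(a) Moles of Ca²⁺ (1 mol Ca²⁺ ≡ 1 mol CaCO₃): 146,000 / 100.1 g/mol = 1458 mol.
(a) Mass of CaCl₂: 1458 × 111 = 161,800 g.

(b) Volume: 74,500 US gal × 3.785 L/gal = 281,982 L.
(b) CYA to add: (70 − 31) = 39 mg/L × 281,982 L = 11,000 g cyanuric acid.
(b) At 96% purity: 11,000 / 0.96 = 11,460 g product.

(a) 162 kg; (b) 11.5 kg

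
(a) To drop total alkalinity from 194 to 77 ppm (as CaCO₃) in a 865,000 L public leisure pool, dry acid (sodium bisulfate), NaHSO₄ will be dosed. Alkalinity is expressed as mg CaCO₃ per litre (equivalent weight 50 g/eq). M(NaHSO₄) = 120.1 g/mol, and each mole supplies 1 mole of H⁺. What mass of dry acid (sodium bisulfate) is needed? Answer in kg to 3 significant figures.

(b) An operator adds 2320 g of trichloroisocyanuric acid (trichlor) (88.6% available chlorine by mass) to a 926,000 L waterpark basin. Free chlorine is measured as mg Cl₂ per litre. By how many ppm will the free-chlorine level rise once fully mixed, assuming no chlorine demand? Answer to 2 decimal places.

(a) Alkalinity to neutralize: (194 − 77) = 117 mg/L as CaCO₃ × 865,000 L = 101,200 g as CaCO₃.
(a) Equivalents of H⁺ required: 101,200 ÷ 50 g/eq = 2024 eq = 2024 mol NaHSO₄.
(a) Mass of NaHSO₄: 2024 × 120.1 = 243,100 g.

(b) Available chlorine delivered: 2320 g × 0.886 = 2056 g as Cl₂.
(b) Concentration rise: 2056 g / 926,000 L = 2.22 mg/L = 2.22 ppm.

(a) 243 kg; (b) 2.22 ppm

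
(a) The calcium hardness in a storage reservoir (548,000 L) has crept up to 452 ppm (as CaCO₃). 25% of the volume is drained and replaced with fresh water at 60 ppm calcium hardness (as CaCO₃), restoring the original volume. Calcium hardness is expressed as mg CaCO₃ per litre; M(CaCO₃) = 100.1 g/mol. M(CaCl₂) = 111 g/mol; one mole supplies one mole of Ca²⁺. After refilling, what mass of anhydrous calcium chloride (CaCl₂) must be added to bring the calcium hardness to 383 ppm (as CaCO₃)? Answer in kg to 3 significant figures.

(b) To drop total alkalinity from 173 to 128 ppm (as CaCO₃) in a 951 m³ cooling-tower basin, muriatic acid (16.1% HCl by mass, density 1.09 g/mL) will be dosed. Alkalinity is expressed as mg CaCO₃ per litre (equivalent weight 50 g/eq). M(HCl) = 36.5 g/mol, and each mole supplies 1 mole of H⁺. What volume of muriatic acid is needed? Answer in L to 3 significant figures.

(a) After draining 25% and refilling: 452 × 0.75 + 60 × 0.25 = 354 ppm.
(a) Deficit to target: 383 − 354 = 29 mg/L.
(a) As CaCO₃: 29 mg/L × 548,000 L = 15,890 g; ÷ 100.1 = 158.8 mol Ca²⁺.
(a) Mass: 158.8 × 111 = 17,620 g.

(b) Volume: 951 m³ = 951,000 L.
(b) Alkalinity to neutralize: (173 − 128) = 45 mg/L as CaCO₃ × 951,000 L = 42,800 g as CaCO₃.
(b) Equivalents of H⁺ required: 42,800 ÷ 50 g/eq = 855.9 eq = 855.9 mol HCl.
(b) Mass of HCl: 855.9 × 36.5 = 31,240 g.
(b) Mass of 16.1% solution: 31,240 / 0.161 = 194,000 g.
(b) Volume: 194,000 g ÷ 1.09 g/mL = 178,000 mL.

(a) 17.6 kg; (b) 178 L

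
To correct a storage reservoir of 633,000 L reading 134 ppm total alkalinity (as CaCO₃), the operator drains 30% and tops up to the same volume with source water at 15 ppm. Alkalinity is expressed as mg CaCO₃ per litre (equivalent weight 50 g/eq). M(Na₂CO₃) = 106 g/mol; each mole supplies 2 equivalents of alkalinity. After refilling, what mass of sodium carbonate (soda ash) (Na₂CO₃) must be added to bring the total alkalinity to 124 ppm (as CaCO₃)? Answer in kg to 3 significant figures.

17.2 kg

After draining 30% and refilling: 134 × 0.70 + 15 × 0.30 = 98.3 ppm.
Deficit to target: 124 − 98.3 = 25.7 mg/L.
As CaCO₃: 25.7 mg/L × 633,000 L = 16,270 g; ÷ 50 g/eq ÷ 2 = 162.7 mol Na₂CO₃.
Mass: 162.7 × 106 = 17,240 g.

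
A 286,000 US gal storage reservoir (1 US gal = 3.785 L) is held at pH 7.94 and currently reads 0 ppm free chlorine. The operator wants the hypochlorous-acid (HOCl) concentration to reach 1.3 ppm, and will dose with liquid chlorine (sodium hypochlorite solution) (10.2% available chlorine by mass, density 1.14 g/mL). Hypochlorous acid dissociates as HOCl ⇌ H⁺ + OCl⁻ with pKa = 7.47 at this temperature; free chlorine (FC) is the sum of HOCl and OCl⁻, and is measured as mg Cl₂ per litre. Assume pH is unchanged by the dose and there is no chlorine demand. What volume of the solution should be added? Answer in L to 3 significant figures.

47.8 L

Volume: 286,000 US gal × 3.785 L/gal = 1,082,510 L.
[OCl⁻]/[HOCl] = 10^(pH − pKa) = 10^(7.94 − 7.47) = 2.951; fraction as HOCl = 1/(1 + 2.951) = 0.2531.
Free chlorine required for 1.3 ppm HOCl: 1.3 / 0.2531 = 5.137 ppm.
FC to add: 5.137 − 0 = 5.137 mg/L as Cl₂.
Cl₂ equivalent: 5.137 mg/L × 1,082,510 L = 5560 g.
Product at 10.2% available Cl: 5560 / 0.102 = 54,510 g.
Volume: 54,510 g ÷ 1.14 g/mL = 47,820 mL.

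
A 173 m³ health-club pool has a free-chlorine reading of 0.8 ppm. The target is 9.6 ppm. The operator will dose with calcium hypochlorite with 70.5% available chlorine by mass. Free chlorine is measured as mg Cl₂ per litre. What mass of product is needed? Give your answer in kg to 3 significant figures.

Volume: 173 m³ = 173,000 L.
Chlorine deficit: 9.6 − 0.8 = 8.8 ppm = 8.8 mg/L as Cl₂.
Cl₂ equivalent needed: 8.8 mg/L × 173,000 L = 1,522,000 mg = 1522 g.
Product at 70.5% available chlorine: 1522 / 0.705 = 2159 g.

2.16 kg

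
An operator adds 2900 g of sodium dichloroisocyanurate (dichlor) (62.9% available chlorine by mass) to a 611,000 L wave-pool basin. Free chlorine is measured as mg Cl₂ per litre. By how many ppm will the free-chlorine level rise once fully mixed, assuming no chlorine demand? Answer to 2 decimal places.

Available chlorine delivered: 2900 g × 0.629 = 1824 g as Cl₂.
Concentration rise: 1824 g / 611,000 L = 2.985 mg/L = 2.99 ppm.

2.99 ppm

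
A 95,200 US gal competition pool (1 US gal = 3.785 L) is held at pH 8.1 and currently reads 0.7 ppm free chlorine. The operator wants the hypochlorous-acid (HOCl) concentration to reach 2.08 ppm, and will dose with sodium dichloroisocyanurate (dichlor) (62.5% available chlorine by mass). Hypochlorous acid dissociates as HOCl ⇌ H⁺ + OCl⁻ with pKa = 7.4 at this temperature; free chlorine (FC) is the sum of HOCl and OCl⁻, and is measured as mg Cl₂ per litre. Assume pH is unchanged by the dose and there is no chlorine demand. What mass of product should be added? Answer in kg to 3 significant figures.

6.81 kg

Volume: 95,200 US gal × 3.785 L/gal = 360,332 L.
[OCl⁻]/[HOCl] = 10^(pH − pKa) = 10^(8.1 − 7.4) = 5.012; fraction as HOCl = 1/(1 + 5.012) = 0.1663.
Free chlorine required for 2.08 ppm HOCl: 2.08 / 0.1663 = 12.5 ppm.
FC to add: 12.5 − 0.7 = 11.8 mg/L as Cl₂.
Cl₂ equivalent: 11.8 mg/L × 360,332 L = 4254 g.
Product at 62.5% available Cl: 4254 / 0.625 = 6806 g.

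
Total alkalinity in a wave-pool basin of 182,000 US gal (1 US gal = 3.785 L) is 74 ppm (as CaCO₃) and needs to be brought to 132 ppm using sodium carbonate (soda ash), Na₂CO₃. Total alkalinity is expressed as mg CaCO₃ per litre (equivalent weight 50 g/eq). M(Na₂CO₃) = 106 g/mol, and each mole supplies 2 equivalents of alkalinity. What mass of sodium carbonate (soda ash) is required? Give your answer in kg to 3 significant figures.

Volume: 182,000 US gal × 3.785 L/gal = 688,870 L.
Alkalinity to add: (132 − 74) = 58 mg/L as CaCO₃ × 688,870 L = 39,950 g as CaCO₃.
Equivalents: 39,950 g ÷ 50 g/eq = 799.1 eq.
Each mole of Na₂CO₃ supplies 2 eq, so 799.1 / 2 = 399.5 mol.
Mass: 399.5 mol × 106 g/mol = 42,350 g.

42.4 kg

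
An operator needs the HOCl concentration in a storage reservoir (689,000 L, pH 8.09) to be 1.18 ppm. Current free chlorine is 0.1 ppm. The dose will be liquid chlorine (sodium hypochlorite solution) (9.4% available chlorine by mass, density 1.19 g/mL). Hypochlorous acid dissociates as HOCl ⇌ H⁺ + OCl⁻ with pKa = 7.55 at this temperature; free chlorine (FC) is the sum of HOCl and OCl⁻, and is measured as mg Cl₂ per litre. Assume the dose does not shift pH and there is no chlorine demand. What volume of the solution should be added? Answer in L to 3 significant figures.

31.9 L

[OCl⁻]/[HOCl] = 10^(pH − pKa) = 10^(8.09 − 7.55) = 3.467; fraction as HOCl = 1/(1 + 3.467) = 0.2238.
Free chlorine required for 1.18 ppm HOCl: 1.18 / 0.2238 = 5.271 ppm.
FC to add: 5.271 − 0.1 = 5.171 mg/L as Cl₂.
Cl₂ equivalent: 5.171 mg/L × 689,000 L = 3563 g.
Product at 9.4% available Cl: 3563 / 0.094 = 37,910 g.
Volume: 37,910 g ÷ 1.19 g/mL = 31,850 mL.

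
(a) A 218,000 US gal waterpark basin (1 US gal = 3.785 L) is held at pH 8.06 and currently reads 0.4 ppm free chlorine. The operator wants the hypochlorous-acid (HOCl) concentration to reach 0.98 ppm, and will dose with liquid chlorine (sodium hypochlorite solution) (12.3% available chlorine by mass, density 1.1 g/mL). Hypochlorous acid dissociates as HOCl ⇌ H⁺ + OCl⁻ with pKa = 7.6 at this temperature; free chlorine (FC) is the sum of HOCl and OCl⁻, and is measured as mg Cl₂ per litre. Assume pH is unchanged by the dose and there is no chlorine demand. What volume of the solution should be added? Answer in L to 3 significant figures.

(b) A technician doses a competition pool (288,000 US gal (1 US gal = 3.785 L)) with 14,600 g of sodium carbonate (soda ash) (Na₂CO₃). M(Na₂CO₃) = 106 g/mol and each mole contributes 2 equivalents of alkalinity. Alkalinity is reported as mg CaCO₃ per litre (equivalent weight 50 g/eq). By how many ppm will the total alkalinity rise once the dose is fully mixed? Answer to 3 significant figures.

(a) 20.8 L; (b) 12.6 ppm

(a) Volume: 218,000 US gal × 3.785 L/gal = 825,130 L.
(a) [OCl⁻]/[HOCl] = 10^(pH − pKa) = 10^(8.06 − 7.6) = 2.884; fraction as HOCl = 1/(1 + 2.884) = 0.2575.
(a) Free chlorine required for 0.98 ppm HOCl: 0.98 / 0.2575 = 3.806 ppm.
(a) FC to add: 3.806 − 0.4 = 3.406 mg/L as Cl₂.
(a) Cl₂ equivalent: 3.406 mg/L × 825,130 L = 2811 g.
(a) Product at 12.3% available Cl: 2811 / 0.123 = 22,850 g.
(a) Volume: 22,850 g ÷ 1.1 g/mL = 20,770 mL.

(b) Volume: 288,000 US gal × 3.785 L/gal = 1,090,080 L.
(b) Moles of Na₂CO₃: 14,600 g ÷ 106 g/mol = 137.7 mol → 275.5 eq of alkalinity.
(b) As CaCO₃: 275.5 eq × 50 g/eq = 13,770 g.
(b) Rise: 13,770 g / 1,090,080 L × 1000 = 12.64 mg/L.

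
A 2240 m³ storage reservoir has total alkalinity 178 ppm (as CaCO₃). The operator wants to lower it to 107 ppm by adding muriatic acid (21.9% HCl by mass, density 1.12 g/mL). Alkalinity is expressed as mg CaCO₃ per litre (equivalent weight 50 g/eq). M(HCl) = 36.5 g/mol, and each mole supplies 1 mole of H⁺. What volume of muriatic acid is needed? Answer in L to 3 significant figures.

Volume: 2240 m³ = 2,240,000 L.
Alkalinity to neutralize: (178 − 107) = 71 mg/L as CaCO₃ × 2,240,000 L = 159,000 g as CaCO₃.
Equivalents of H⁺ required: 159,000 ÷ 50 g/eq = 3181 eq = 3181 mol HCl.
Mass of HCl: 3181 × 36.5 = 116,100 g.
Mass of 21.9% solution: 116,100 / 0.219 = 530,100 g.
Volume: 530,100 g ÷ 1.12 g/mL = 473,300 mL.

473 L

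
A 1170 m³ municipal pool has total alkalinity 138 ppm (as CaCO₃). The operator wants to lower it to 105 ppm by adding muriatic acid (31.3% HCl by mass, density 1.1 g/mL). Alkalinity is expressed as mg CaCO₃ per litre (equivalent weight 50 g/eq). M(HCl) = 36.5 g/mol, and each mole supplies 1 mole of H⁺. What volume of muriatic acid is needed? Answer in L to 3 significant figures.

Volume: 1170 m³ = 1,170,000 L.
Alkalinity to neutralize: (138 − 105) = 33 mg/L as CaCO₃ × 1,170,000 L = 38,610 g as CaCO₃.
Equivalents of H⁺ required: 38,610 ÷ 50 g/eq = 772.2 eq = 772.2 mol HCl.
Mass of HCl: 772.2 × 36.5 = 28,190 g.
Mass of 31.3% solution: 28,190 / 0.313 = 90,050 g.
Volume: 90,050 g ÷ 1.1 g/mL = 81,860 mL.

81.9 L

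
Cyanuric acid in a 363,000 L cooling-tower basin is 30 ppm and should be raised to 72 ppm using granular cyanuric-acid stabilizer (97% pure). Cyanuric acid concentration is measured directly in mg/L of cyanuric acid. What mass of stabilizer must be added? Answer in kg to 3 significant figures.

15.7 kg

CYA to add: (72 − 30) = 42 mg/L × 363,000 L = 15,250 g cyanuric acid.
At 97% purity: 15,250 / 0.97 = 15,720 g product.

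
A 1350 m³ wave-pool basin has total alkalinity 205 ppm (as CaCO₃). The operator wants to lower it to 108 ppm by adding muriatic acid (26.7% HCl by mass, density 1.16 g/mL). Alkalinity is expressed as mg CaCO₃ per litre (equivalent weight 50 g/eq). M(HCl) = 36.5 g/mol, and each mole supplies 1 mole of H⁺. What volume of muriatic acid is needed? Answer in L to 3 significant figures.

309 L

Volume: 1350 m³ = 1,350,000 L.
Alkalinity to neutralize: (205 − 108) = 97 mg/L as CaCO₃ × 1,350,000 L = 131,000 g as CaCO₃.
Equivalents of H⁺ required: 131,000 ÷ 50 g/eq = 2619 eq = 2619 mol HCl.
Mass of HCl: 2619 × 36.5 = 95,590 g.
Mass of 26.7% solution: 95,590 / 0.267 = 358,000 g.
Volume: 358,000 g ÷ 1.16 g/mL = 308,600 mL.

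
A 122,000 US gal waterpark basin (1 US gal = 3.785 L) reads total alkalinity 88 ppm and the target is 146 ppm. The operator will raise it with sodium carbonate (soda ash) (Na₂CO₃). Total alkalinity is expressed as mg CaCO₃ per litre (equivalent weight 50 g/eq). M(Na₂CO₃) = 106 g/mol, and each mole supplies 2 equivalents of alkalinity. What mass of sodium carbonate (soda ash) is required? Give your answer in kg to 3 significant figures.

Volume: 122,000 US gal × 3.785 L/gal = 461,770 L.
Alkalinity to add: (146 − 88) = 58 mg/L as CaCO₃ × 461,770 L = 26,780 g as CaCO₃.
Equivalents: 26,780 g ÷ 50 g/eq = 535.7 eq.
Each mole of Na₂CO₃ supplies 2 eq, so 535.7 / 2 = 267.8 mol.
Mass: 267.8 mol × 106 g/mol = 28,390 g.

28.4 kg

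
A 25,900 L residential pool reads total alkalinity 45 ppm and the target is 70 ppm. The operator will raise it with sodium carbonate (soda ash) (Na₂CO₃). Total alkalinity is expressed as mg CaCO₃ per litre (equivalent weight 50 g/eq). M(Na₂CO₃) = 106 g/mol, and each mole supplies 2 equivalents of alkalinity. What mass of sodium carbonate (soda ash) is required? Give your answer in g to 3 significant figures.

Alkalinity to add: (70 − 45) = 25 mg/L as CaCO₃ × 25,900 L = 647.5 g as CaCO₃.
Equivalents: 647.5 g ÷ 50 g/eq = 12.95 eq.
Each mole of Na₂CO₃ supplies 2 eq, so 12.95 / 2 = 6.475 mol.
Mass: 6.475 mol × 106 g/mol = 686.3 g.

686 g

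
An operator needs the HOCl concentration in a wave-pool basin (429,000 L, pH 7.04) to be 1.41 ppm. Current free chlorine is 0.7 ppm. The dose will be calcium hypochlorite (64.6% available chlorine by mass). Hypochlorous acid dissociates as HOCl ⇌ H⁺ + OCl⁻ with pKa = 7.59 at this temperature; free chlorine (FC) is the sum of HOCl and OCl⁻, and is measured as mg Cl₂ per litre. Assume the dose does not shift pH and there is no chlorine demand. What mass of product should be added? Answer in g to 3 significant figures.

[OCl⁻]/[HOCl] = 10^(pH − pKa) = 10^(7.04 − 7.59) = 0.2818; fraction as HOCl = 1/(1 + 0.2818) = 0.7801.
Free chlorine required for 1.41 ppm HOCl: 1.41 / 0.7801 = 1.807 ppm.
FC to add: 1.807 − 0.7 = 1.107 mg/L as Cl₂.
Cl₂ equivalent: 1.107 mg/L × 429,000 L = 475.1 g.
Product at 64.6% available Cl: 475.1 / 0.646 = 735.4 g.

735 g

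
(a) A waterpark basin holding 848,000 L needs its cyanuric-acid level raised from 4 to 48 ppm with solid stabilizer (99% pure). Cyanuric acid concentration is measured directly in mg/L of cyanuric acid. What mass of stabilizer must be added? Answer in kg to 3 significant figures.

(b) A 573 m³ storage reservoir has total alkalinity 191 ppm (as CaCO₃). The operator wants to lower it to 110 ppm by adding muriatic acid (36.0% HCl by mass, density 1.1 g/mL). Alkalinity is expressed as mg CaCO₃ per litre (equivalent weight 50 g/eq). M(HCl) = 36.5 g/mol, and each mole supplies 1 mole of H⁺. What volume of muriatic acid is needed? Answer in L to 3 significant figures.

(a) CYA to add: (48 − 4) = 44 mg/L × 848,000 L = 37,310 g cyanuric acid.
(a) At 99% purity: 37,310 / 0.99 = 37,690 g product.

(b) Volume: 573 m³ = 573,000 L.
(b) Alkalinity to neutralize: (191 − 110) = 81 mg/L as CaCO₃ × 573,000 L = 46,410 g as CaCO₃.
(b) Equivalents of H⁺ required: 46,410 ÷ 50 g/eq = 928.3 eq = 928.3 mol HCl.
(b) Mass of HCl: 928.3 × 36.5 = 33,880 g.
(b) Mass of 36.0% solution: 33,880 / 0.36 = 94,120 g.
(b) Volume: 94,120 g ÷ 1.1 g/mL = 85,560 mL.

(a) 37.7 kg; (b) 85.6 L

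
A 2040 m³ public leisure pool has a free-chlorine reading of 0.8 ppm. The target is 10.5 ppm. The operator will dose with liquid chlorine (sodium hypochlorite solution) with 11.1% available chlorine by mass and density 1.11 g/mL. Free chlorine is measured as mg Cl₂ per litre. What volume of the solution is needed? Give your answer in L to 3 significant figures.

Volume: 2040 m³ = 2,040,000 L.
Chlorine deficit: 10.5 − 0.8 = 9.7 ppm = 9.7 mg/L as Cl₂.
Cl₂ equivalent needed: 9.7 mg/L × 2,040,000 L = 19,790,000 mg = 19,790 g.
Product at 11.1% available chlorine: 19,790 / 0.111 = 178,300 g.
Volume at density 1.11 g/mL: 178,300 g ÷ 1.11 g/mL = 160,600 mL.

161 L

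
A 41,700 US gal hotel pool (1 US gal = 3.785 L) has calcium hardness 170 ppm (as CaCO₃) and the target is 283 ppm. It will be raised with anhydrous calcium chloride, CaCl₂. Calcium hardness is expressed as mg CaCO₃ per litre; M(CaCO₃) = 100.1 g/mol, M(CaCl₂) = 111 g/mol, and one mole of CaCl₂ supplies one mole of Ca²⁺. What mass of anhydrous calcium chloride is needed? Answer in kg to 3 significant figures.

19.8 kg

Volume: 41,700 US gal × 3.785 L/gal = 157,834 L.
Hardness to add: (283 − 170) = 113 mg/L as CaCO₃ × 157,834 L = 17,840 g as CaCO₃.
Moles of Ca²⁺ (1 mol Ca²⁺ ≡ 1 mol CaCO₃): 17,840 / 100.1 g/mol = 178.2 mol.
Mass of CaCl₂: 178.2 × 111 = 19,780 g.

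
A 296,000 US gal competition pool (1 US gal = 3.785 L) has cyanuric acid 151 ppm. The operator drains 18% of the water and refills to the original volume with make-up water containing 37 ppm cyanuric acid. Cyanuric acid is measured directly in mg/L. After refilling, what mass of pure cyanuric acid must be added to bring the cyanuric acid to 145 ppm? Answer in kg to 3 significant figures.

16.3 kg

Volume: 296,000 US gal × 3.785 L/gal = 1,120,360 L.
After draining 18% and refilling: 151 × 0.82 + 37 × 0.18 = 130.48 ppm.
Deficit to target: 145 − 130.48 = 14.52 mg/L.
Mass: 14.52 mg/L × 1,120,360 L = 16,270 g cyanuric acid.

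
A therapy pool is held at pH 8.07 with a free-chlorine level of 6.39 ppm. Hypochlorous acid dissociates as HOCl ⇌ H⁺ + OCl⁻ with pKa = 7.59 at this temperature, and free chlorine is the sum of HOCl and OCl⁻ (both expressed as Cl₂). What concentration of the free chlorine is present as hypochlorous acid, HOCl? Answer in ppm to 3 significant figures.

1.59 ppm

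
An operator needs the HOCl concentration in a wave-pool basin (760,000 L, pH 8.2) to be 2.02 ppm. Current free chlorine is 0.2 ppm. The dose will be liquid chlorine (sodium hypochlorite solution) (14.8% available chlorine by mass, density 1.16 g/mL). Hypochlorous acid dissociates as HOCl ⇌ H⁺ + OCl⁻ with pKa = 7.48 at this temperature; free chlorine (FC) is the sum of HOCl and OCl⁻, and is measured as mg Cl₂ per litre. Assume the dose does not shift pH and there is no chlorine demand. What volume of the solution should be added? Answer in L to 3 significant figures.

55.0 L

[OCl⁻]/[HOCl] = 10^(pH − pKa) = 10^(8.2 − 7.48) = 5.248; fraction as HOCl = 1/(1 + 5.248) = 0.16.
Free chlorine required for 2.02 ppm HOCl: 2.02 / 0.16 = 12.62 ppm.
FC to add: 12.62 − 0.2 = 12.42 mg/L as Cl₂.
Cl₂ equivalent: 12.42 mg/L × 760,000 L = 9440 g.
Product at 14.8% available Cl: 9440 / 0.148 = 63,780 g.
Volume: 63,780 g ÷ 1.16 g/mL = 54,990 mL.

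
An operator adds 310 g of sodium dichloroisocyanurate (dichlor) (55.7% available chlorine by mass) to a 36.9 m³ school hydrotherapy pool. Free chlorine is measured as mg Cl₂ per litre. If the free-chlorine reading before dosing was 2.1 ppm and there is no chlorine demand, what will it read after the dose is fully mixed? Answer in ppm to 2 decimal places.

Volume: 36.9 m³ = 36,900 L.
Available chlorine delivered: 310 g × 0.557 = 172.7 g as Cl₂.
Concentration rise: 172.7 g / 36,900 L = 4.679 mg/L = 4.68 ppm.
Final FC: 2.1 + 4.68 = 6.78 ppm.

6.78 ppm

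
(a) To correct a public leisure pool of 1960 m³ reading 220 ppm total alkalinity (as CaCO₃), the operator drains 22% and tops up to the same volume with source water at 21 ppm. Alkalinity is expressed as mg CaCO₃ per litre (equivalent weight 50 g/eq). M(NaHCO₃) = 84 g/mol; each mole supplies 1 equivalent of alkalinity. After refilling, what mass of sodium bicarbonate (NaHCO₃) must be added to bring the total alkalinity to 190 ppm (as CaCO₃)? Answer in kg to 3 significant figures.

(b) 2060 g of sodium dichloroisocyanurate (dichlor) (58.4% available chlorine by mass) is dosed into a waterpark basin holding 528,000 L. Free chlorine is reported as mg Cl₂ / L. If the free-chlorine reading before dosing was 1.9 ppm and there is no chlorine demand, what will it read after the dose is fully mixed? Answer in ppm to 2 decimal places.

(a) Volume: 1960 m³ = 1,960,000 L.
(a) After draining 22% and refilling: 220 × 0.78 + 21 × 0.22 = 176.22 ppm.
(a) Deficit to target: 190 − 176.22 = 13.78 mg/L.
(a) As CaCO₃: 13.78 mg/L × 1,960,000 L = 27,010 g; ÷ 50 g/eq ÷ 1 = 540.2 mol NaHCO₃.
(a) Mass: 540.2 × 84 = 45,370 g.

(b) Available chlorine delivered: 2060 g × 0.584 = 1203 g as Cl₂.
(b) Concentration rise: 1203 g / 528,000 L = 2.278 mg/L = 2.28 ppm.
(b) Final FC: 1.9 + 2.28 = 4.18 ppm.

(a) 45.4 kg; (b) 4.18 ppm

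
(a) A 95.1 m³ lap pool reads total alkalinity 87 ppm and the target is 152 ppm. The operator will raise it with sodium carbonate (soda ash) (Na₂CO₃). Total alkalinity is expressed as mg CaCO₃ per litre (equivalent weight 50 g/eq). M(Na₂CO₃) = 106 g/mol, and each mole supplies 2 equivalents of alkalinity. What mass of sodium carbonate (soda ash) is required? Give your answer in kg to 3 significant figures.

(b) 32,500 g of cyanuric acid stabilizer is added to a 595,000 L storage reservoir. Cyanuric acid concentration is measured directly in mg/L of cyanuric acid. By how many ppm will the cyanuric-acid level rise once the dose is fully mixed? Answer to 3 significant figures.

(a) 6.55 kg; (b) 54.6 ppm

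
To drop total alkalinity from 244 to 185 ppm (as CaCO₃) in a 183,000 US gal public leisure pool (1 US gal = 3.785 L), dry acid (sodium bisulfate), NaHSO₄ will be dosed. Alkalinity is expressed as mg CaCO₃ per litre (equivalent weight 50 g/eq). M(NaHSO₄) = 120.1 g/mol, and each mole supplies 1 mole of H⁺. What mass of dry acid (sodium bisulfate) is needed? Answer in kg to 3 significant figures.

98.2 kg

Volume: 183,000 US gal × 3.785 L/gal = 692,655 L.
Alkalinity to neutralize: (244 − 185) = 59 mg/L as CaCO₃ × 692,655 L = 40,870 g as CaCO₃.
Equivalents of H⁺ required: 40,870 ÷ 50 g/eq = 817.3 eq = 817.3 mol NaHSO₄.
Mass of NaHSO₄: 817.3 × 120.1 = 98,160 g.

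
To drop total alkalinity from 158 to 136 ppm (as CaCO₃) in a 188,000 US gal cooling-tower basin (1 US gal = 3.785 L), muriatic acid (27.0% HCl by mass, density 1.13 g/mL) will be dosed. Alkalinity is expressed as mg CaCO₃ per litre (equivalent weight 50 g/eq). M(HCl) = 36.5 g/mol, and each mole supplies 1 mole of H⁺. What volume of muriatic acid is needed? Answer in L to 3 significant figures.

Volume: 188,000 US gal × 3.785 L/gal = 711,580 L.
Alkalinity to neutralize: (158 − 136) = 22 mg/L as CaCO₃ × 711,580 L = 15,650 g as CaCO₃.
Equivalents of H⁺ required: 15,650 ÷ 50 g/eq = 313.1 eq = 313.1 mol HCl.
Mass of HCl: 313.1 × 36.5 = 11,430 g.
Mass of 27.0% solution: 11,430 / 0.27 = 42,330 g.
Volume: 42,330 g ÷ 1.13 g/mL = 37,460 mL.

37.5 L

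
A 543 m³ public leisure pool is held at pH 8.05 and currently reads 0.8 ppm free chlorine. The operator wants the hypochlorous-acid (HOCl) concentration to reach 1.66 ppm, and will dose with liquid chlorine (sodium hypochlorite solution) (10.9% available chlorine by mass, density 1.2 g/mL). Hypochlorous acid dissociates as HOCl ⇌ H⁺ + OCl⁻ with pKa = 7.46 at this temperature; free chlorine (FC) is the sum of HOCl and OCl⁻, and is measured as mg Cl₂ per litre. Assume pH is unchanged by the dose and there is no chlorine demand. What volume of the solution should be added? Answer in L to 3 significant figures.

Volume: 543 m³ = 543,000 L.
[OCl⁻]/[HOCl] = 10^(pH − pKa) = 10^(8.05 − 7.46) = 3.89; fraction as HOCl = 1/(1 + 3.89) = 0.2045.
Free chlorine required for 1.66 ppm HOCl: 1.66 / 0.2045 = 8.118 ppm.
FC to add: 8.118 − 0.8 = 7.318 mg/L as Cl₂.
Cl₂ equivalent: 7.318 mg/L × 543,000 L = 3974 g.
Product at 10.9% available Cl: 3974 / 0.109 = 36,460 g.
Volume: 36,460 g ÷ 1.2 g/mL = 30,380 mL.

30.4 L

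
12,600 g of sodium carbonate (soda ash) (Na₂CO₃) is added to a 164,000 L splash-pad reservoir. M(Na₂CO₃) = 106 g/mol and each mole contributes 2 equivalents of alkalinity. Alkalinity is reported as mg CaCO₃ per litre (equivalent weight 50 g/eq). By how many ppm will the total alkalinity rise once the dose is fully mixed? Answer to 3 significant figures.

Moles of Na₂CO₃: 12,600 g ÷ 106 g/mol = 118.9 mol → 237.7 eq of alkalinity.
As CaCO₃: 237.7 eq × 50 g/eq = 11,890 g.
Rise: 11,890 g / 164,000 L × 1000 = 72.48 mg/L.

72.5 ppm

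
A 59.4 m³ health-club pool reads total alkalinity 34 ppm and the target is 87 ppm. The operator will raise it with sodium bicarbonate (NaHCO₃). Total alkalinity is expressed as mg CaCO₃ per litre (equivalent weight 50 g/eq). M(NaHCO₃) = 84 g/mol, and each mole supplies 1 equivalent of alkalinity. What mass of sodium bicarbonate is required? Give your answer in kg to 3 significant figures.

Volume: 59.4 m³ = 59,400 L.
Alkalinity to add: (87 − 34) = 53 mg/L as CaCO₃ × 59,400 L = 3148 g as CaCO₃.
Equivalents: 3148 g ÷ 50 g/eq = 62.96 eq.
NaHCO₃ supplies 1 eq per mole → 62.96 mol.
Mass: 62.96 mol × 84 g/mol = 5289 g.

5.29 kg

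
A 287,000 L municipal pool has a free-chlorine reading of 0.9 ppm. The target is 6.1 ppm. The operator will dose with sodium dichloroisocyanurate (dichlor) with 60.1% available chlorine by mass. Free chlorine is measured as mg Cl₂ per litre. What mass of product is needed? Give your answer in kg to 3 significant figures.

2.48 kg

Chlorine deficit: 6.1 − 0.9 = 5.2 ppm = 5.2 mg/L as Cl₂.
Cl₂ equivalent needed: 5.2 mg/L × 287,000 L = 1,492,000 mg = 1492 g.
Product at 60.1% available chlorine: 1492 / 0.601 = 2483 g.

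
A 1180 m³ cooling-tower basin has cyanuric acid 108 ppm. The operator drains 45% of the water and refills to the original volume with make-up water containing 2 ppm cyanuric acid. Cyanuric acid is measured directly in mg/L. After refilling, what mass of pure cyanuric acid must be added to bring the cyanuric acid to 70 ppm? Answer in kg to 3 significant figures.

Volume: 1180 m³ = 1,180,000 L.
After draining 45% and refilling: 108 × 0.55 + 2 × 0.45 = 60.3 ppm.
Deficit to target: 70 − 60.3 = 9.7 mg/L.
Mass: 9.7 mg/L × 1,180,000 L = 11,450 g cyanuric acid.

11.4 kg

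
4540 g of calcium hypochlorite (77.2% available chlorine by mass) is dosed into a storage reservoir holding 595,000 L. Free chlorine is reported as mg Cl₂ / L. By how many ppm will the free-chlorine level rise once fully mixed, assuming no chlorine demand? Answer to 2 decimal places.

5.89 ppm

Available chlorine delivered: 4540 g × 0.772 = 3505 g as Cl₂.
Concentration rise: 3505 g / 595,000 L = 5.891 mg/L = 5.89 ppm.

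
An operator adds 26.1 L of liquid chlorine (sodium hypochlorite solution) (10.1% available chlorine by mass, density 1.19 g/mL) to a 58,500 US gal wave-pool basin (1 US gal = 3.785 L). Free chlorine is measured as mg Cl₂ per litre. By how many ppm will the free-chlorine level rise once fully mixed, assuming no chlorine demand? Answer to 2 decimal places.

14.17 ppm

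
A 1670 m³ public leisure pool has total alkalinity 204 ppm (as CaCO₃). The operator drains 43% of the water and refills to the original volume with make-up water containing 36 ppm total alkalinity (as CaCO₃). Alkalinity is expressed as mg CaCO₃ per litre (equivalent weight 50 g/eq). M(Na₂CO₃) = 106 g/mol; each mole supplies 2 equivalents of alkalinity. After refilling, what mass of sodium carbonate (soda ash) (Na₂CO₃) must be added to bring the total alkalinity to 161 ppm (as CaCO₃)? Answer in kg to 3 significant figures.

Volume: 1670 m³ = 1,670,000 L.
After draining 43% and refilling: 204 × 0.57 + 36 × 0.43 = 131.76 ppm.
Deficit to target: 161 − 131.76 = 29.24 mg/L.
As CaCO₃: 29.24 mg/L × 1,670,000 L = 48,830 g; ÷ 50 g/eq ÷ 2 = 488.3 mol Na₂CO₃.
Mass: 488.3 × 106 = 51,760 g.

51.8 kg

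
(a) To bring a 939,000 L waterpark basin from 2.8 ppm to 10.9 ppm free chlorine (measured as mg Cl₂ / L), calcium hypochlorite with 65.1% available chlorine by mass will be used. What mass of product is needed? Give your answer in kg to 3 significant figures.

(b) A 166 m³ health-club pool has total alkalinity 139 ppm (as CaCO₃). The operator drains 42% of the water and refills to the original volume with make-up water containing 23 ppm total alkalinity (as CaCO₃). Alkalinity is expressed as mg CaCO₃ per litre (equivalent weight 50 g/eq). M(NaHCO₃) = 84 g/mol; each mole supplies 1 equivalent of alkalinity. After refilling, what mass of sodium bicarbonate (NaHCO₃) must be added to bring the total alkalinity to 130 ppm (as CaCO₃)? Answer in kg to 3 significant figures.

(a) Chlorine deficit: 10.9 − 2.8 = 8.1 ppm = 8.1 mg/L as Cl₂.
(a) Cl₂ equivalent needed: 8.1 mg/L × 939,000 L = 7,606,000 mg = 7606 g.
(a) Product at 65.1% available chlorine: 7606 / 0.651 = 11,680 g.

(b) Volume: 166 m³ = 166,000 L.
(b) After draining 42% and refilling: 139 × 0.58 + 23 × 0.42 = 90.28 ppm.
(b) Deficit to target: 130 − 90.28 = 39.72 mg/L.
(b) As CaCO₃: 39.72 mg/L × 166,000 L = 6594 g; ÷ 50 g/eq ÷ 1 = 131.9 mol NaHCO₃.
(b) Mass: 131.9 × 84 = 11,080 g.

(a) 11.7 kg; (b) 11.1 kg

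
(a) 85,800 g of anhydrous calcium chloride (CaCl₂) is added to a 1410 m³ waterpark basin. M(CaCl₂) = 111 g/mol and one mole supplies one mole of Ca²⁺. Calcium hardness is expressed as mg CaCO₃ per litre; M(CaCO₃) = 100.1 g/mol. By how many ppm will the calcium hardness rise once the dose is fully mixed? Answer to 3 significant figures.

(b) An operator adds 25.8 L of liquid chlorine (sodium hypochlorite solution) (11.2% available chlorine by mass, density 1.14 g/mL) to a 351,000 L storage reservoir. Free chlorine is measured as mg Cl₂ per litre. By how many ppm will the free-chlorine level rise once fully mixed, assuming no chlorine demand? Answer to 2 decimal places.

(a) Volume: 1410 m³ = 1,410,000 L.
(a) Moles of Ca²⁺: 85,800 g ÷ 111 g/mol = 773 mol.
(a) As CaCO₃: 773 mol × 100.1 g/mol = 77,370 g.
(a) Rise: 77,370 g / 1,410,000 L × 1000 = 54.88 mg/L.

(b) Mass of solution: 25.8 L × 1000 mL/L × 1.14 g/mL = 29,410 g.
(b) Available chlorine delivered: 29,410 g × 0.112 = 3294 g as Cl₂.
(b) Concentration rise: 3294 g / 351,000 L = 9.385 mg/L = 9.39 ppm.

(a) 54.9 ppm; (b) 9.39 ppm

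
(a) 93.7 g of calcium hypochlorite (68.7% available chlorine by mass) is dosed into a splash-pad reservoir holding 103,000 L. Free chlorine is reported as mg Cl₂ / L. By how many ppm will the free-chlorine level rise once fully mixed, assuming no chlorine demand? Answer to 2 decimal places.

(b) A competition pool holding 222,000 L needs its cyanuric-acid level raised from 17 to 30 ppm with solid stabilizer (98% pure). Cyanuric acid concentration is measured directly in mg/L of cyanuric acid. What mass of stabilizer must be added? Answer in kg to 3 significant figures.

(a) 0.62 ppm; (b) 2.94 kg

(a) Available chlorine delivered: 93.7 g × 0.687 = 64.37 g as Cl₂.
(a) Concentration rise: 64.37 g / 103,000 L = 0.625 mg/L = 0.62 ppm.

(b) CYA to add: (30 − 17) = 13 mg/L × 222,000 L = 2886 g cyanuric acid.
(b) At 98% purity: 2886 / 0.98 = 2945 g product.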